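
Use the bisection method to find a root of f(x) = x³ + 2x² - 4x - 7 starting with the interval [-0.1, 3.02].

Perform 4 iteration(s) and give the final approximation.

f(x) = x³ + 2x² - 4x - 7
Initial interval: [-0.1, 3.02]

Iteration 1:
  c_1 = (-0.100000 + 3.020000)/2 = 1.460000
  f(c_1) = f(1.460000) = -5.464664
  f(a) × f(c) ≥ 0, new interval: [1.460000, 3.020000]
Iteration 2:
  c_2 = (1.460000 + 3.020000)/2 = 2.240000
  f(c_2) = f(2.240000) = 5.314624
  f(a) × f(c) < 0, new interval: [1.460000, 2.240000]
Iteration 3:
  c_3 = (1.460000 + 2.240000)/2 = 1.850000
  f(c_3) = f(1.850000) = -1.223375
  f(a) × f(c) ≥ 0, new interval: [1.850000, 2.240000]
Iteration 4:
  c_4 = (1.850000 + 2.240000)/2 = 2.045000
  f(c_4) = f(2.045000) = 1.736291
  f(a) × f(c) < 0, new interval: [1.850000, 2.045000]

After 4 iteration(s), the approximation is c_4 = 2.045000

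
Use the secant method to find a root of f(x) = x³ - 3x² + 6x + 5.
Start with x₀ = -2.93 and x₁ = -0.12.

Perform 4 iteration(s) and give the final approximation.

f(x) = x³ - 3x² + 6x + 5
x₀ = -2.93, x₁ = -0.12

Secant formula: x_{n+1} = x_n - f(x_n)(x_n - x_{n-1})/(f(x_n) - f(x_{n-1}))

Iteration 1:
  f(-2.930000) = -63.488457
  f(-0.120000) = 4.235072
  x_2 = -0.120000 - 4.235072×(-0.120000 - (-2.930000))/(4.235072 - (-63.488457))
       = -0.295723
Iteration 2:
  f(-0.120000) = 4.235072
  f(-0.295723) = 2.937448
  x_3 = -0.295723 - 2.937448×(-0.295723 - (-0.120000))/(2.937448 - 4.235072)
       = -0.693508
Iteration 3:
  f(-0.295723) = 2.937448
  f(-0.693508) = -0.937451
  x_4 = -0.693508 - (-0.937451)×(-0.693508 - (-0.295723))/(-0.937451 - 2.937448)
       = -0.597272
Iteration 4:
  f(-0.693508) = -0.937451
  f(-0.597272) = 0.133100
  x_5 = -0.597272 - 0.133100×(-0.597272 - (-0.693508))/(0.133100 - (-0.937451))
       = -0.609237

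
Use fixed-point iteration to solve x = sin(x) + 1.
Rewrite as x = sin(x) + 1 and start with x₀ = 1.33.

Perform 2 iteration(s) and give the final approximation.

Equation: x = sin(x) + 1
Fixed-point form: x = sin(x) + 1
x₀ = 1.33

x_1 = g(1.330000) = 1.971148
x_2 = g(1.971148) = 1.920924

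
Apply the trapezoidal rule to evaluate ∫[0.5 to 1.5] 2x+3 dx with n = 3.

f(x) = 2x+3
a = 0.5, b = 1.5, n = 3
h = (b - a)/n = 0.333333

Trapezoidal rule: (h/2)[f(x₀) + 2f(x₁) + 2f(x₂) + ... + f(xₙ)]

x_0 = 0.5000, f(x_0) = 4.000000, coefficient = 1
x_1 = 0.8333, f(x_1) = 4.666667, coefficient = 2
x_2 = 1.1667, f(x_2) = 5.333333, coefficient = 2
x_3 = 1.5000, f(x_3) = 6.000000, coefficient = 1

I ≈ (0.333333/2) × 30.000000 = 5.000000
Exact value: 5.000000
Error: 0.000000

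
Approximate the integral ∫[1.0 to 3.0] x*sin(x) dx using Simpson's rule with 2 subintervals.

f(x) = x*sin(x)
a = 1.0, b = 3.0, n = 2
h = (b - a)/n = 1.000000

Simpson's rule: (h/3)[f(x₀) + 4f(x₁) + 2f(x₂) + ... + f(xₙ)]

x_0 = 1.0000, f(x_0) = 0.841471, coefficient = 1
x_1 = 2.0000, f(x_1) = 1.818595, coefficient = 4
x_2 = 3.0000, f(x_2) = 0.423360, coefficient = 1

I ≈ (1.000000/3) × 8.539210 = 2.846403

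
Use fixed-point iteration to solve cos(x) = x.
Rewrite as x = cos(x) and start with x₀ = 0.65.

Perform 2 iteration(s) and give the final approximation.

Equation: cos(x) = x
Fixed-point form: x = cos(x)
x₀ = 0.65

x_1 = g(0.650000) = 0.796084
x_2 = g(0.796084) = 0.699511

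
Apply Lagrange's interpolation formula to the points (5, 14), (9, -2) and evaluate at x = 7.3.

Lagrange interpolation formula:
P(x) = Σ yᵢ × Lᵢ(x)
where Lᵢ(x) = Π_{j≠i} (x - xⱼ)/(xᵢ - xⱼ)

L_0(7.3) = (7.3 - 9)/(5 - 9) = 0.425000
L_1(7.3) = (7.3 - 5)/(9 - 5) = 0.575000

P(7.3) = 14×L_0(7.3) + (-2)×L_1(7.3)
P(7.3) = 4.800000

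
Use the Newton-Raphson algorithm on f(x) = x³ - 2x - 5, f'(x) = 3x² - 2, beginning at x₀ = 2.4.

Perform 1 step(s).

f(x) = x³ - 2x - 5
f'(x) = 3x² - 2
x₀ = 2.4

Newton-Raphson formula: x_{n+1} = x_n - f(x_n)/f'(x_n)

Iteration 1:
  f(2.400000) = 4.024000
  f'(2.400000) = 15.280000
  x_1 = 2.400000 - 4.024000/15.280000 = 2.136649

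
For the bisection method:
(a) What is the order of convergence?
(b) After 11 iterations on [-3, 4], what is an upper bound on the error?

(a) Bisection has linear (order 1) convergence; the error is halved each step.

(b) Error bound = (b-a)/2^n = (4 - (-3))/2^{11}
    = 7/2^{11}

(a) 1 (linear); (b) error ≤ 3.42e-03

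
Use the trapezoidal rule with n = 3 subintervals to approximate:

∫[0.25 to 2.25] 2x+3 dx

f(x) = 2x+3
a = 0.25, b = 2.25, n = 3
h = (b - a)/n = 0.666667

Trapezoidal rule: (h/2)[f(x₀) + 2f(x₁) + 2f(x₂) + ... + f(xₙ)]

x_0 = 0.2500, f(x_0) = 3.500000, coefficient = 1
x_1 = 0.9167, f(x_1) = 4.833333, coefficient = 2
x_2 = 1.5833, f(x_2) = 6.166667, coefficient = 2
x_3 = 2.2500, f(x_3) = 7.500000, coefficient = 1

I ≈ (0.666667/2) × 33.000000 = 11.000000
Exact value: 11.000000
Error: 0.000000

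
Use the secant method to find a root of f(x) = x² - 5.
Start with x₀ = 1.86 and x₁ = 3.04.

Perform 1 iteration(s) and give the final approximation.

f(x) = x² - 5
x₀ = 1.86, x₁ = 3.04

Secant formula: x_{n+1} = x_n - f(x_n)(x_n - x_{n-1})/(f(x_n) - f(x_{n-1}))

Iteration 1:
  f(1.860000) = -1.540400
  f(3.040000) = 4.241600
  x_2 = 3.040000 - 4.241600×(3.040000 - 1.860000)/(4.241600 - (-1.540400))
       = 2.174367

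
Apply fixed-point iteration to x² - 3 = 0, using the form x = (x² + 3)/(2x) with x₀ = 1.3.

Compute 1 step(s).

Equation: x² - 3 = 0
Fixed-point form: x = (x² + 3)/(2x)
x₀ = 1.3

x_1 = g(1.300000) = 1.803846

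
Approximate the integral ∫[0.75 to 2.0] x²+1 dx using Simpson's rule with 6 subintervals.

f(x) = x²+1
a = 0.75, b = 2.0, n = 6
h = (b - a)/n = 0.208333

Simpson's rule: (h/3)[f(x₀) + 4f(x₁) + 2f(x₂) + ... + f(xₙ)]

x_0 = 0.7500, f(x_0) = 1.562500, coefficient = 1
x_1 = 0.9583, f(x_1) = 1.918403, coefficient = 4
x_2 = 1.1667, f(x_2) = 2.361111, coefficient = 2
x_3 = 1.3750, f(x_3) = 2.890625, coefficient = 4
x_4 = 1.5833, f(x_4) = 3.506944, coefficient = 2
x_5 = 1.7917, f(x_5) = 4.210069, coefficient = 4
x_6 = 2.0000, f(x_6) = 5.000000, coefficient = 1

I ≈ (0.208333/3) × 54.375000 = 3.776042
Exact value: 3.776042
Error: 0.000000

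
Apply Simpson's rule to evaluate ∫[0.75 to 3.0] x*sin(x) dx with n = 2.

f(x) = x*sin(x)
a = 0.75, b = 3.0, n = 2
h = (b - a)/n = 1.125000

Simpson's rule: (h/3)[f(x₀) + 4f(x₁) + 2f(x₂) + ... + f(xₙ)]

x_0 = 0.7500, f(x_0) = 0.511229, coefficient = 1
x_1 = 1.8750, f(x_1) = 1.788911, coefficient = 4
x_2 = 3.0000, f(x_2) = 0.423360, coefficient = 1

I ≈ (1.125000/3) × 8.090232 = 3.033837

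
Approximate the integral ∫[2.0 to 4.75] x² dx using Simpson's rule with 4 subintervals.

f(x) = x²
a = 2.0, b = 4.75, n = 4
h = (b - a)/n = 0.687500

Simpson's rule: (h/3)[f(x₀) + 4f(x₁) + 2f(x₂) + ... + f(xₙ)]

x_0 = 2.0000, f(x_0) = 4.000000, coefficient = 1
x_1 = 2.6875, f(x_1) = 7.222656, coefficient = 4
x_2 = 3.3750, f(x_2) = 11.390625, coefficient = 2
x_3 = 4.0625, f(x_3) = 16.503906, coefficient = 4
x_4 = 4.7500, f(x_4) = 22.562500, coefficient = 1

I ≈ (0.687500/3) × 144.250000 = 33.057292
Exact value: 33.057292
Error: 0.000000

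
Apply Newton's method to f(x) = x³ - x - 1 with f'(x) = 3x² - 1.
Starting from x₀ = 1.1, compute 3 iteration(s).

f(x) = x³ - x - 1
f'(x) = 3x² - 1
x₀ = 1.1

Newton-Raphson formula: x_{n+1} = x_n - f(x_n)/f'(x_n)

Iteration 1:
  f(1.100000) = -0.769000
  f'(1.100000) = 2.630000
  x_1 = 1.100000 - (-0.769000)/2.630000 = 1.392395
Iteration 2:
  f(1.392395) = 0.307132
  f'(1.392395) = 4.816295
  x_2 = 1.392395 - 0.307132/4.816295 = 1.328626
Iteration 3:
  f(1.328626) = 0.016727
  f'(1.328626) = 4.295742
  x_3 = 1.328626 - 0.016727/4.295742 = 1.324732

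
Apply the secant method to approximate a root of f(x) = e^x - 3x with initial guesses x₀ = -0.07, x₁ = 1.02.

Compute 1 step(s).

f(x) = e^x - 3x
x₀ = -0.07, x₁ = 1.02

Secant formula: x_{n+1} = x_n - f(x_n)(x_n - x_{n-1})/(f(x_n) - f(x_{n-1}))

Iteration 1:
  f(-0.070000) = 1.142394
  f(1.020000) = -0.286805
  x_2 = 1.020000 - (-0.286805)×(1.020000 - (-0.070000))/(-0.286805 - 1.142394)
       = 0.801264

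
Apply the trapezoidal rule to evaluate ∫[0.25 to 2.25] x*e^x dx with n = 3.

f(x) = x*e^x
a = 0.25, b = 2.25, n = 3
h = (b - a)/n = 0.666667

Trapezoidal rule: (h/2)[f(x₀) + 2f(x₁) + 2f(x₂) + ... + f(xₙ)]

x_0 = 0.2500, f(x_0) = 0.321006, coefficient = 1
x_1 = 0.9167, f(x_1) = 2.292528, coefficient = 2
x_2 = 1.5833, f(x_2) = 7.712679, coefficient = 2
x_3 = 2.2500, f(x_3) = 21.347406, coefficient = 1

I ≈ (0.666667/2) × 41.678828 = 13.892943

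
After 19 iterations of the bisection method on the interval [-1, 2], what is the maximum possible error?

Bisection error bound: |error| ≤ (b-a)/2^n
|error| ≤ (2 - (-1))/2^19 = 3/2^19
|error| ≤ 0.0000057220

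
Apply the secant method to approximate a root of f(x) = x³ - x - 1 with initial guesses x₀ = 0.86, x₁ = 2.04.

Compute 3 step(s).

f(x) = x³ - x - 1
x₀ = 0.86, x₁ = 2.04

Secant formula: x_{n+1} = x_n - f(x_n)(x_n - x_{n-1})/(f(x_n) - f(x_{n-1}))

Iteration 1:
  f(0.860000) = -1.223944
  f(2.040000) = 5.449664
  x_2 = 2.040000 - 5.449664×(2.040000 - 0.860000)/(5.449664 - (-1.223944))
       = 1.076413
Iteration 2:
  f(2.040000) = 5.449664
  f(1.076413) = -0.829212
  x_3 = 1.076413 - (-0.829212)×(1.076413 - 2.040000)/(-0.829212 - 5.449664)
       = 1.203668
Iteration 3:
  f(1.076413) = -0.829212
  f(1.203668) = -0.459775
  x_4 = 1.203668 - (-0.459775)×(1.203668 - 1.076413)/(-0.459775 - (-0.829212))
       = 1.362040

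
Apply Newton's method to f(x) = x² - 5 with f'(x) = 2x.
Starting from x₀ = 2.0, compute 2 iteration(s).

f(x) = x² - 5
f'(x) = 2x
x₀ = 2.0

Newton-Raphson formula: x_{n+1} = x_n - f(x_n)/f'(x_n)

Iteration 1:
  f(2.000000) = -1.000000
  f'(2.000000) = 4.000000
  x_1 = 2.000000 - (-1.000000)/4.000000 = 2.250000
Iteration 2:
  f(2.250000) = 0.062500
  f'(2.250000) = 4.500000
  x_2 = 2.250000 - 0.062500/4.500000 = 2.236111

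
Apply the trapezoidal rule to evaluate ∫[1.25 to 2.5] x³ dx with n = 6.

f(x) = x³
a = 1.25, b = 2.5, n = 6
h = (b - a)/n = 0.208333

Trapezoidal rule: (h/2)[f(x₀) + 2f(x₁) + 2f(x₂) + ... + f(xₙ)]

x_0 = 1.2500, f(x_0) = 1.953125, coefficient = 1
x_1 = 1.4583, f(x_1) = 3.101490, coefficient = 2
x_2 = 1.6667, f(x_2) = 4.629630, coefficient = 2
x_3 = 1.8750, f(x_3) = 6.591797, coefficient = 2
x_4 = 2.0833, f(x_4) = 9.042245, coefficient = 2
x_5 = 2.2917, f(x_5) = 12.035229, coefficient = 2
x_6 = 2.5000, f(x_6) = 15.625000, coefficient = 1

I ≈ (0.208333/2) × 88.378906 = 9.206136
Exact value: 9.155273
Error: 0.050863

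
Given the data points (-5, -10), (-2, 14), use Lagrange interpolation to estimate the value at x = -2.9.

Lagrange interpolation formula:
P(x) = Σ yᵢ × Lᵢ(x)
where Lᵢ(x) = Π_{j≠i} (x - xⱼ)/(xᵢ - xⱼ)

L_0(-2.9) = (-2.9 - (-2))/(-5 - (-2)) = 0.300000
L_1(-2.9) = (-2.9 - (-5))/(-2 - (-5)) = 0.700000

P(-2.9) = (-10)×L_0(-2.9) + 14×L_1(-2.9)
P(-2.9) = 6.800000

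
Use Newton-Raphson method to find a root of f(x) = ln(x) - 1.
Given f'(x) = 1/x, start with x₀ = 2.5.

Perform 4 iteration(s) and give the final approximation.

f(x) = ln(x) - 1
f'(x) = 1/x
x₀ = 2.5

Newton-Raphson formula: x_{n+1} = x_n - f(x_n)/f'(x_n)

Iteration 1:
  f(2.500000) = -0.083709
  f'(2.500000) = 0.400000
  x_1 = 2.500000 - (-0.083709)/0.400000 = 2.709273
Iteration 2:
  f(2.709273) = -0.003320
  f'(2.709273) = 0.369103
  x_2 = 2.709273 - (-0.003320)/0.369103 = 2.718267
Iteration 3:
  f(2.718267) = -0.000005
  f'(2.718267) = 0.367881
  x_3 = 2.718267 - (-0.000005)/0.367881 = 2.718282
Iteration 4:
  f(2.718282) = 0.000000
  f'(2.718282) = 0.367879
  x_4 = 2.718282 - 0.000000/0.367879 = 2.718282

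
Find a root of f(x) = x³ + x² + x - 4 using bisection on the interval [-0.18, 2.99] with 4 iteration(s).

f(x) = x³ + x² + x - 4
Initial interval: [-0.18, 2.99]

Iteration 1:
  c_1 = (-0.180000 + 2.990000)/2 = 1.405000
  f(c_1) = f(1.405000) = 2.152530
  f(a) × f(c) < 0, new interval: [-0.180000, 1.405000]
Iteration 2:
  c_2 = (-0.180000 + 1.405000)/2 = 0.612500
  f(c_2) = f(0.612500) = -2.782561
  f(a) × f(c) ≥ 0, new interval: [0.612500, 1.405000]
Iteration 3:
  c_3 = (0.612500 + 1.405000)/2 = 1.008750
  f(c_3) = f(1.008750) = -0.947193
  f(a) × f(c) ≥ 0, new interval: [1.008750, 1.405000]
Iteration 4:
  c_4 = (1.008750 + 1.405000)/2 = 1.206875
  f(c_4) = f(1.206875) = 0.421293
  f(a) × f(c) < 0, new interval: [1.008750, 1.206875]

After 4 iteration(s), the approximation is c_4 = 1.206875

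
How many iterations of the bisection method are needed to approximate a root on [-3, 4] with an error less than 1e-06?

We need (b-a)/2^n ≤ 1e-06
(4 - (-3))/2^n ≤ 1e-06
7/2^n ≤ 1e-06
2^n ≥ 7000000
n ≥ log₂(7000000) = 22.74
n ≥ 23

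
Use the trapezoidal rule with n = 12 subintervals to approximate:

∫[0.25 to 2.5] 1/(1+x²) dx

f(x) = 1/(1+x²)
a = 0.25, b = 2.5, n = 12
h = (b - a)/n = 0.187500

Trapezoidal rule: (h/2)[f(x₀) + 2f(x₁) + 2f(x₂) + ... + f(xₙ)]

x_0 = 0.2500, f(x_0) = 0.941176, coefficient = 1
x_1 = 0.4375, f(x_1) = 0.839344, coefficient = 2
x_2 = 0.6250, f(x_2) = 0.719101, coefficient = 2
x_3 = 0.8125, f(x_3) = 0.602353, coefficient = 2
x_4 = 1.0000, f(x_4) = 0.500000, coefficient = 2
x_5 = 1.1875, f(x_5) = 0.414911, coefficient = 2
x_6 = 1.3750, f(x_6) = 0.345946, coefficient = 2
x_7 = 1.5625, f(x_7) = 0.290579, coefficient = 2
x_8 = 1.7500, f(x_8) = 0.246154, coefficient = 2
x_9 = 1.9375, f(x_9) = 0.210353, coefficient = 2
x_10 = 2.1250, f(x_10) = 0.181303, coefficient = 2
x_11 = 2.3125, f(x_11) = 0.157538, coefficient = 2
x_12 = 2.5000, f(x_12) = 0.137931, coefficient = 1

I ≈ (0.187500/2) × 10.094273 = 0.946338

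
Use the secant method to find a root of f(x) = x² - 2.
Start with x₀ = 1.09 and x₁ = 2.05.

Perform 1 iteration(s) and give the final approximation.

f(x) = x² - 2
x₀ = 1.09, x₁ = 2.05

Secant formula: x_{n+1} = x_n - f(x_n)(x_n - x_{n-1})/(f(x_n) - f(x_{n-1}))

Iteration 1:
  f(1.090000) = -0.811900
  f(2.050000) = 2.202500
  x_2 = 2.050000 - 2.202500×(2.050000 - 1.090000)/(2.202500 - (-0.811900))
       = 1.348567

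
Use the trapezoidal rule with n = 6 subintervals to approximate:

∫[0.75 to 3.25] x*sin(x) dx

f(x) = x*sin(x)
a = 0.75, b = 3.25, n = 6
h = (b - a)/n = 0.416667

Trapezoidal rule: (h/2)[f(x₀) + 2f(x₁) + 2f(x₂) + ... + f(xₙ)]

x_0 = 0.7500, f(x_0) = 0.511229, coefficient = 1
x_1 = 1.1667, f(x_1) = 1.072686, coefficient = 2
x_2 = 1.5833, f(x_2) = 1.583209, coefficient = 2
x_3 = 2.0000, f(x_3) = 1.818595, coefficient = 2
x_4 = 2.4167, f(x_4) = 1.602443, coefficient = 2
x_5 = 2.8333, f(x_5) = 0.859635, coefficient = 2
x_6 = 3.2500, f(x_6) = -0.351634, coefficient = 1

I ≈ (0.416667/2) × 14.032730 = 2.923485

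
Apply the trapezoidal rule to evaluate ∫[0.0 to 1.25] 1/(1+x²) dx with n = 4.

f(x) = 1/(1+x²)
a = 0.0, b = 1.25, n = 4
h = (b - a)/n = 0.312500

Trapezoidal rule: (h/2)[f(x₀) + 2f(x₁) + 2f(x₂) + ... + f(xₙ)]

x_0 = 0.0000, f(x_0) = 1.000000, coefficient = 1
x_1 = 0.3125, f(x_1) = 0.911032, coefficient = 2
x_2 = 0.6250, f(x_2) = 0.719101, coefficient = 2
x_3 = 0.9375, f(x_3) = 0.532225, coefficient = 2
x_4 = 1.2500, f(x_4) = 0.390244, coefficient = 1

I ≈ (0.312500/2) × 5.714959 = 0.892962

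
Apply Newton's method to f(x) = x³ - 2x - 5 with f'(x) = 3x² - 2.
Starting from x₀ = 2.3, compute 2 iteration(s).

f(x) = x³ - 2x - 5
f'(x) = 3x² - 2
x₀ = 2.3

Newton-Raphson formula: x_{n+1} = x_n - f(x_n)/f'(x_n)

Iteration 1:
  f(2.300000) = 2.567000
  f'(2.300000) = 13.870000
  x_1 = 2.300000 - 2.567000/13.870000 = 2.114924
Iteration 2:
  f(2.114924) = 0.230006
  f'(2.114924) = 11.418714
  x_2 = 2.114924 - 0.230006/11.418714 = 2.094781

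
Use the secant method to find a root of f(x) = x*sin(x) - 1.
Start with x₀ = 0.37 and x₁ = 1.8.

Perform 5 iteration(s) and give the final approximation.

f(x) = x*sin(x) - 1
x₀ = 0.37, x₁ = 1.8

Secant formula: x_{n+1} = x_n - f(x_n)(x_n - x_{n-1})/(f(x_n) - f(x_{n-1}))

Iteration 1:
  f(0.370000) = -0.866202
  f(1.800000) = 0.752926
  x_2 = 1.800000 - 0.752926×(1.800000 - 0.370000)/(0.752926 - (-0.866202))
       = 1.135022
Iteration 2:
  f(1.800000) = 0.752926
  f(1.135022) = 0.028947
  x_3 = 1.135022 - 0.028947×(1.135022 - 1.800000)/(0.028947 - 0.752926)
       = 1.108434
Iteration 3:
  f(1.135022) = 0.028947
  f(1.108434) = -0.007950
  x_4 = 1.108434 - (-0.007950)×(1.108434 - 1.135022)/(-0.007950 - 0.028947)
       = 1.114163
Iteration 4:
  f(1.108434) = -0.007950
  f(1.114163) = 0.000008
  x_5 = 1.114163 - 0.000008×(1.114163 - 1.108434)/(0.000008 - (-0.007950))
       = 1.114157
Iteration 5:
  f(1.114163) = 0.000008
  f(1.114157) = 0.000000
  x_6 = 1.114157 - 0.000000×(1.114157 - 1.114163)/(0.000000 - 0.000008)
       = 1.114157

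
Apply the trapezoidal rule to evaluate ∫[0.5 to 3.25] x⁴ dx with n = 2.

f(x) = x⁴
a = 0.5, b = 3.25, n = 2
h = (b - a)/n = 1.375000

Trapezoidal rule: (h/2)[f(x₀) + 2f(x₁) + 2f(x₂) + ... + f(xₙ)]

x_0 = 0.5000, f(x_0) = 0.062500, coefficient = 1
x_1 = 1.8750, f(x_1) = 12.359619, coefficient = 2
x_2 = 3.2500, f(x_2) = 111.566406, coefficient = 1

I ≈ (1.375000/2) × 136.348145 = 93.739349
Exact value: 72.511914
Error: 21.227435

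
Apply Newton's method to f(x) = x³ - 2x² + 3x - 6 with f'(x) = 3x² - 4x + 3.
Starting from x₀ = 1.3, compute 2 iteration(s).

f(x) = x³ - 2x² + 3x - 6
f'(x) = 3x² - 4x + 3
x₀ = 1.3

Newton-Raphson formula: x_{n+1} = x_n - f(x_n)/f'(x_n)

Iteration 1:
  f(1.300000) = -3.283000
  f'(1.300000) = 2.870000
  x_1 = 1.300000 - (-3.283000)/2.870000 = 2.443902
Iteration 2:
  f(2.443902) = 3.982985
  f'(2.443902) = 11.142368
  x_2 = 2.443902 - 3.982985/11.142368 = 2.086439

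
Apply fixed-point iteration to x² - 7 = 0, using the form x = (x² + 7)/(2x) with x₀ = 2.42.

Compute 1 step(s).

Equation: x² - 7 = 0
Fixed-point form: x = (x² + 7)/(2x)
x₀ = 2.42

x_1 = g(2.420000) = 2.656281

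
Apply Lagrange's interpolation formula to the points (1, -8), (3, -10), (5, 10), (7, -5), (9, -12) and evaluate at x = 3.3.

Lagrange interpolation formula:
P(x) = Σ yᵢ × Lᵢ(x)
where Lᵢ(x) = Π_{j≠i} (x - xⱼ)/(xᵢ - xⱼ)

L_0(3.3) = (3.3 - 3)/(1 - 3) × (3.3 - 5)/(1 - 5) × (3.3 - 7)/(1 - 7) × (3.3 - 9)/(1 - 9) = -0.028010
L_1(3.3) = (3.3 - 1)/(3 - 1) × (3.3 - 5)/(3 - 5) × (3.3 - 7)/(3 - 7) × (3.3 - 9)/(3 - 9) = 0.858978
L_2(3.3) = (3.3 - 1)/(5 - 1) × (3.3 - 3)/(5 - 3) × (3.3 - 7)/(5 - 7) × (3.3 - 9)/(5 - 9) = 0.227377
L_3(3.3) = (3.3 - 1)/(7 - 1) × (3.3 - 3)/(7 - 3) × (3.3 - 5)/(7 - 5) × (3.3 - 9)/(7 - 9) = -0.069647
L_4(3.3) = (3.3 - 1)/(9 - 1) × (3.3 - 3)/(9 - 3) × (3.3 - 5)/(9 - 5) × (3.3 - 7)/(9 - 7) = 0.011302

P(3.3) = (-8)×L_0(3.3) + (-10)×L_1(3.3) + 10×L_2(3.3) + (-5)×L_3(3.3) + (-12)×L_4(3.3)
P(3.3) = -5.879328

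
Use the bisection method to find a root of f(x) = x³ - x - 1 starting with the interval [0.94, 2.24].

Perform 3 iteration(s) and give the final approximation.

f(x) = x³ - x - 1
Initial interval: [0.94, 2.24]

Iteration 1:
  c_1 = (0.940000 + 2.240000)/2 = 1.590000
  f(c_1) = f(1.590000) = 1.429679
  f(a) × f(c) < 0, new interval: [0.940000, 1.590000]
Iteration 2:
  c_2 = (0.940000 + 1.590000)/2 = 1.265000
  f(c_2) = f(1.265000) = -0.240715
  f(a) × f(c) ≥ 0, new interval: [1.265000, 1.590000]
Iteration 3:
  c_3 = (1.265000 + 1.590000)/2 = 1.427500
  f(c_3) = f(1.427500) = 0.481397
  f(a) × f(c) < 0, new interval: [1.265000, 1.427500]

After 3 iteration(s), the approximation is c_3 = 1.427500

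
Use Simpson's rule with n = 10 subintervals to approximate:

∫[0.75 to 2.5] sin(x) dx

f(x) = sin(x)
a = 0.75, b = 2.5, n = 10
h = (b - a)/n = 0.175000

Simpson's rule: (h/3)[f(x₀) + 4f(x₁) + 2f(x₂) + ... + f(xₙ)]

x_0 = 0.7500, f(x_0) = 0.681639, coefficient = 1
x_1 = 0.9250, f(x_1) = 0.798621, coefficient = 4
x_2 = 1.1000, f(x_2) = 0.891207, coefficient = 2
x_3 = 1.2750, f(x_3) = 0.956570, coefficient = 4
x_4 = 1.4500, f(x_4) = 0.992713, coefficient = 2
x_5 = 1.6250, f(x_5) = 0.998531, coefficient = 4
x_6 = 1.8000, f(x_6) = 0.973848, coefficient = 2
x_7 = 1.9750, f(x_7) = 0.919416, coefficient = 4
x_8 = 2.1500, f(x_8) = 0.836899, coefficient = 2
x_9 = 2.3250, f(x_9) = 0.728817, coefficient = 4
x_10 = 2.5000, f(x_10) = 0.598472, coefficient = 1

I ≈ (0.175000/3) × 26.277266 = 1.532841
Exact value: 1.532832
Error: 0.000008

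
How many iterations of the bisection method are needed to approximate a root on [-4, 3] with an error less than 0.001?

We need (b-a)/2^n ≤ 0.001
(3 - (-4))/2^n ≤ 0.001
7/2^n ≤ 0.001
2^n ≥ 7000
n ≥ log₂(7000) = 12.77
n ≥ 13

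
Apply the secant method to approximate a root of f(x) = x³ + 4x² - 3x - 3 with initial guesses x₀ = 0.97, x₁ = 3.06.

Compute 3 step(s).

f(x) = x³ + 4x² - 3x - 3
x₀ = 0.97, x₁ = 3.06

Secant formula: x_{n+1} = x_n - f(x_n)(x_n - x_{n-1})/(f(x_n) - f(x_{n-1}))

Iteration 1:
  f(0.970000) = -1.233727
  f(3.060000) = 53.927016
  x_2 = 3.060000 - 53.927016×(3.060000 - 0.970000)/(53.927016 - (-1.233727))
       = 1.016745
Iteration 2:
  f(3.060000) = 53.927016
  f(1.016745) = -0.864072
  x_3 = 1.016745 - (-0.864072)×(1.016745 - 3.060000)/(-0.864072 - 53.927016)
       = 1.048968
Iteration 3:
  f(1.016745) = -0.864072
  f(1.048968) = -0.591355
  x_4 = 1.048968 - (-0.591355)×(1.048968 - 1.016745)/(-0.591355 - (-0.864072))
       = 1.118839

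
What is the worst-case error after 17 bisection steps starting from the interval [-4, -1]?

Bisection error bound: |error| ≤ (b-a)/2^n
|error| ≤ (-1 - (-4))/2^17 = 3/2^17
|error| ≤ 0.0000228882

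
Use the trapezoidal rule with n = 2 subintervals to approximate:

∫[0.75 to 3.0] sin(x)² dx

f(x) = sin(x)²
a = 0.75, b = 3.0, n = 2
h = (b - a)/n = 1.125000

Trapezoidal rule: (h/2)[f(x₀) + 2f(x₁) + 2f(x₂) + ... + f(xₙ)]

x_0 = 0.7500, f(x_0) = 0.464631, coefficient = 1
x_1 = 1.8750, f(x_1) = 0.910280, coefficient = 2
x_2 = 3.0000, f(x_2) = 0.019915, coefficient = 1

I ≈ (1.125000/2) × 2.305106 = 1.296622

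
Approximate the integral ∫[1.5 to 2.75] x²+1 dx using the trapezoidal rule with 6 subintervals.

f(x) = x²+1
a = 1.5, b = 2.75, n = 6
h = (b - a)/n = 0.208333

Trapezoidal rule: (h/2)[f(x₀) + 2f(x₁) + 2f(x₂) + ... + f(xₙ)]

x_0 = 1.5000, f(x_0) = 3.250000, coefficient = 1
x_1 = 1.7083, f(x_1) = 3.918403, coefficient = 2
x_2 = 1.9167, f(x_2) = 4.673611, coefficient = 2
x_3 = 2.1250, f(x_3) = 5.515625, coefficient = 2
x_4 = 2.3333, f(x_4) = 6.444444, coefficient = 2
x_5 = 2.5417, f(x_5) = 7.460069, coefficient = 2
x_6 = 2.7500, f(x_6) = 8.562500, coefficient = 1

I ≈ (0.208333/2) × 67.836806 = 7.066334
Exact value: 7.057292
Error: 0.009042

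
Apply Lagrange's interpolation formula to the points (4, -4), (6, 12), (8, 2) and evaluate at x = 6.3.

Lagrange interpolation formula:
P(x) = Σ yᵢ × Lᵢ(x)
where Lᵢ(x) = Π_{j≠i} (x - xⱼ)/(xᵢ - xⱼ)

L_0(6.3) = (6.3 - 6)/(4 - 6) × (6.3 - 8)/(4 - 8) = -0.063750
L_1(6.3) = (6.3 - 4)/(6 - 4) × (6.3 - 8)/(6 - 8) = 0.977500
L_2(6.3) = (6.3 - 4)/(8 - 4) × (6.3 - 6)/(8 - 6) = 0.086250

P(6.3) = (-4)×L_0(6.3) + 12×L_1(6.3) + 2×L_2(6.3)
P(6.3) = 12.157500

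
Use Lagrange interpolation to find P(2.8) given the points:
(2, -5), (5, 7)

Lagrange interpolation formula:
P(x) = Σ yᵢ × Lᵢ(x)
where Lᵢ(x) = Π_{j≠i} (x - xⱼ)/(xᵢ - xⱼ)

L_0(2.8) = (2.8 - 5)/(2 - 5) = 0.733333
L_1(2.8) = (2.8 - 2)/(5 - 2) = 0.266667

P(2.8) = (-5)×L_0(2.8) + 7×L_1(2.8)
P(2.8) = -1.800000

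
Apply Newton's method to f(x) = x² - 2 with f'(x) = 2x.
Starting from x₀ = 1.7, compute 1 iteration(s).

f(x) = x² - 2
f'(x) = 2x
x₀ = 1.7

Newton-Raphson formula: x_{n+1} = x_n - f(x_n)/f'(x_n)

Iteration 1:
  f(1.700000) = 0.890000
  f'(1.700000) = 3.400000
  x_1 = 1.700000 - 0.890000/3.400000 = 1.438235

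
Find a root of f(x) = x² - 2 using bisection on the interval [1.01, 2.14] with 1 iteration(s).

f(x) = x² - 2
Initial interval: [1.01, 2.14]

Iteration 1:
  c_1 = (1.010000 + 2.140000)/2 = 1.575000
  f(c_1) = f(1.575000) = 0.480625
  f(a) × f(c) < 0, new interval: [1.010000, 1.575000]

After 1 iteration(s), the approximation is c_1 = 1.575000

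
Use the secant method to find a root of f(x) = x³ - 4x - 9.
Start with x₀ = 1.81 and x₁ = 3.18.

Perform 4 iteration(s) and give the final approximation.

f(x) = x³ - 4x - 9
x₀ = 1.81, x₁ = 3.18

Secant formula: x_{n+1} = x_n - f(x_n)(x_n - x_{n-1})/(f(x_n) - f(x_{n-1}))

Iteration 1:
  f(1.810000) = -10.310259
  f(3.180000) = 10.437432
  x_2 = 3.180000 - 10.437432×(3.180000 - 1.810000)/(10.437432 - (-10.310259))
       = 2.490801
Iteration 2:
  f(3.180000) = 10.437432
  f(2.490801) = -3.510047
  x_3 = 2.490801 - (-3.510047)×(2.490801 - 3.180000)/(-3.510047 - 10.437432)
       = 2.664246
Iteration 3:
  f(2.490801) = -3.510047
  f(2.664246) = -0.745611
  x_4 = 2.664246 - (-0.745611)×(2.664246 - 2.490801)/(-0.745611 - (-3.510047))
       = 2.711027
Iteration 4:
  f(2.664246) = -0.745611
  f(2.711027) = 0.081039
  x_5 = 2.711027 - 0.081039×(2.711027 - 2.664246)/(0.081039 - (-0.745611))
       = 2.706441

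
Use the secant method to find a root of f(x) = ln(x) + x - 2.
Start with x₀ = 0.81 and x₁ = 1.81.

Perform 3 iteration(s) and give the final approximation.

f(x) = ln(x) + x - 2
x₀ = 0.81, x₁ = 1.81

Secant formula: x_{n+1} = x_n - f(x_n)(x_n - x_{n-1})/(f(x_n) - f(x_{n-1}))

Iteration 1:
  f(0.810000) = -1.400721
  f(1.810000) = 0.403327
  x_2 = 1.810000 - 0.403327×(1.810000 - 0.810000)/(0.403327 - (-1.400721))
       = 1.586432
Iteration 2:
  f(1.810000) = 0.403327
  f(1.586432) = 0.047920
  x_3 = 1.586432 - 0.047920×(1.586432 - 1.810000)/(0.047920 - 0.403327)
       = 1.556288
Iteration 3:
  f(1.586432) = 0.047920
  f(1.556288) = -0.001408
  x_4 = 1.556288 - (-0.001408)×(1.556288 - 1.586432)/(-0.001408 - 0.047920)
       = 1.557149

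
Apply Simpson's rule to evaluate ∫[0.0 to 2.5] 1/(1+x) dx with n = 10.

f(x) = 1/(1+x)
a = 0.0, b = 2.5, n = 10
h = (b - a)/n = 0.250000

Simpson's rule: (h/3)[f(x₀) + 4f(x₁) + 2f(x₂) + ... + f(xₙ)]

x_0 = 0.0000, f(x_0) = 1.000000, coefficient = 1
x_1 = 0.2500, f(x_1) = 0.800000, coefficient = 4
x_2 = 0.5000, f(x_2) = 0.666667, coefficient = 2
x_3 = 0.7500, f(x_3) = 0.571429, coefficient = 4
x_4 = 1.0000, f(x_4) = 0.500000, coefficient = 2
x_5 = 1.2500, f(x_5) = 0.444444, coefficient = 4
x_6 = 1.5000, f(x_6) = 0.400000, coefficient = 2
x_7 = 1.7500, f(x_7) = 0.363636, coefficient = 4
x_8 = 2.0000, f(x_8) = 0.333333, coefficient = 2
x_9 = 2.2500, f(x_9) = 0.307692, coefficient = 4
x_10 = 2.5000, f(x_10) = 0.285714, coefficient = 1

I ≈ (0.250000/3) × 15.034521 = 1.252877
Exact value: 1.252763
Error: 0.000114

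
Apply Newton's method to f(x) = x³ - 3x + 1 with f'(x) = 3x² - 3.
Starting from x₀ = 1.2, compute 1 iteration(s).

f(x) = x³ - 3x + 1
f'(x) = 3x² - 3
x₀ = 1.2

Newton-Raphson formula: x_{n+1} = x_n - f(x_n)/f'(x_n)

Iteration 1:
  f(1.200000) = -0.872000
  f'(1.200000) = 1.320000
  x_1 = 1.200000 - (-0.872000)/1.320000 = 1.860606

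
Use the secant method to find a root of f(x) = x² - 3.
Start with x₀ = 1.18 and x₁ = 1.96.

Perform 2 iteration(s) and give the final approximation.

f(x) = x² - 3
x₀ = 1.18, x₁ = 1.96

Secant formula: x_{n+1} = x_n - f(x_n)(x_n - x_{n-1})/(f(x_n) - f(x_{n-1}))

Iteration 1:
  f(1.180000) = -1.607600
  f(1.960000) = 0.841600
  x_2 = 1.960000 - 0.841600×(1.960000 - 1.180000)/(0.841600 - (-1.607600))
       = 1.691975
Iteration 2:
  f(1.960000) = 0.841600
  f(1.691975) = -0.137222
  x_3 = 1.691975 - (-0.137222)×(1.691975 - 1.960000)/(-0.137222 - 0.841600)
       = 1.729549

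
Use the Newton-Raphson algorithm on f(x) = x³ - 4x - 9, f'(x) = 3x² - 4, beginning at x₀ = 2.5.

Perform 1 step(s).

f(x) = x³ - 4x - 9
f'(x) = 3x² - 4
x₀ = 2.5

Newton-Raphson formula: x_{n+1} = x_n - f(x_n)/f'(x_n)

Iteration 1:
  f(2.500000) = -3.375000
  f'(2.500000) = 14.750000
  x_1 = 2.500000 - (-3.375000)/14.750000 = 2.728814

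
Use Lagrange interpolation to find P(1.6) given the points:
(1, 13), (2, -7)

Lagrange interpolation formula:
P(x) = Σ yᵢ × Lᵢ(x)
where Lᵢ(x) = Π_{j≠i} (x - xⱼ)/(xᵢ - xⱼ)

L_0(1.6) = (1.6 - 2)/(1 - 2) = 0.400000
L_1(1.6) = (1.6 - 1)/(2 - 1) = 0.600000

P(1.6) = 13×L_0(1.6) + (-7)×L_1(1.6)
P(1.6) = 1.000000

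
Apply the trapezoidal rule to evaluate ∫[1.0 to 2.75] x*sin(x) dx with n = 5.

f(x) = x*sin(x)
a = 1.0, b = 2.75, n = 5
h = (b - a)/n = 0.350000

Trapezoidal rule: (h/2)[f(x₀) + 2f(x₁) + 2f(x₂) + ... + f(xₙ)]

x_0 = 1.0000, f(x_0) = 0.841471, coefficient = 1
x_1 = 1.3500, f(x_1) = 1.317227, coefficient = 2
x_2 = 1.7000, f(x_2) = 1.685830, coefficient = 2
x_3 = 2.0500, f(x_3) = 1.819093, coefficient = 2
x_4 = 2.4000, f(x_4) = 1.621112, coefficient = 2
x_5 = 2.7500, f(x_5) = 1.049568, coefficient = 1

I ≈ (0.350000/2) × 14.777561 = 2.586073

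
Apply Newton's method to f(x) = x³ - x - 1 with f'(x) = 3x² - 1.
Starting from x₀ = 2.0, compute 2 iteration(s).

f(x) = x³ - x - 1
f'(x) = 3x² - 1
x₀ = 2.0

Newton-Raphson formula: x_{n+1} = x_n - f(x_n)/f'(x_n)

Iteration 1:
  f(2.000000) = 5.000000
  f'(2.000000) = 11.000000
  x_1 = 2.000000 - 5.000000/11.000000 = 1.545455
Iteration 2:
  f(1.545455) = 1.145755
  f'(1.545455) = 6.165289
  x_2 = 1.545455 - 1.145755/6.165289 = 1.359615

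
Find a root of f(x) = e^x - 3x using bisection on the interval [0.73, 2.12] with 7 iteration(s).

f(x) = e^x - 3x
Initial interval: [0.73, 2.12]

Iteration 1:
  c_1 = (0.730000 + 2.120000)/2 = 1.425000
  f(c_1) = f(1.425000) = -0.117142
  f(a) × f(c) ≥ 0, new interval: [1.425000, 2.120000]
Iteration 2:
  c_2 = (1.425000 + 2.120000)/2 = 1.772500
  f(c_2) = f(1.772500) = 0.568049
  f(a) × f(c) < 0, new interval: [1.425000, 1.772500]
Iteration 3:
  c_3 = (1.425000 + 1.772500)/2 = 1.598750
  f(c_3) = f(1.598750) = 0.150595
  f(a) × f(c) < 0, new interval: [1.425000, 1.598750]
Iteration 4:
  c_4 = (1.425000 + 1.598750)/2 = 1.511875
  f(c_4) = f(1.511875) = -0.000399
  f(a) × f(c) ≥ 0, new interval: [1.511875, 1.598750]
Iteration 5:
  c_5 = (1.511875 + 1.598750)/2 = 1.555312
  f(c_5) = f(1.555312) = 0.070629
  f(a) × f(c) < 0, new interval: [1.511875, 1.555312]
Iteration 6:
  c_6 = (1.511875 + 1.555312)/2 = 1.533594
  f(c_6) = f(1.533594) = 0.034022
  f(a) × f(c) < 0, new interval: [1.511875, 1.533594]
Iteration 7:
  c_7 = (1.511875 + 1.533594)/2 = 1.522734
  f(c_7) = f(1.522734) = 0.016541
  f(a) × f(c) < 0, new interval: [1.511875, 1.522734]

After 7 iteration(s), the approximation is c_7 = 1.522734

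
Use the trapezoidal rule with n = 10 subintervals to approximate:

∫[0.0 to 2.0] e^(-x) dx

f(x) = e^(-x)
a = 0.0, b = 2.0, n = 10
h = (b - a)/n = 0.200000

Trapezoidal rule: (h/2)[f(x₀) + 2f(x₁) + 2f(x₂) + ... + f(xₙ)]

x_0 = 0.0000, f(x_0) = 1.000000, coefficient = 1
x_1 = 0.2000, f(x_1) = 0.818731, coefficient = 2
x_2 = 0.4000, f(x_2) = 0.670320, coefficient = 2
x_3 = 0.6000, f(x_3) = 0.548812, coefficient = 2
x_4 = 0.8000, f(x_4) = 0.449329, coefficient = 2
x_5 = 1.0000, f(x_5) = 0.367879, coefficient = 2
x_6 = 1.2000, f(x_6) = 0.301194, coefficient = 2
x_7 = 1.4000, f(x_7) = 0.246597, coefficient = 2
x_8 = 1.6000, f(x_8) = 0.201897, coefficient = 2
x_9 = 1.8000, f(x_9) = 0.165299, coefficient = 2
x_10 = 2.0000, f(x_10) = 0.135335, coefficient = 1

I ≈ (0.200000/2) × 8.675450 = 0.867545
Exact value: 0.864665
Error: 0.002880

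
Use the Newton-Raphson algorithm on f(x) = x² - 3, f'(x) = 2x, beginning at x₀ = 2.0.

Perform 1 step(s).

f(x) = x² - 3
f'(x) = 2x
x₀ = 2.0

Newton-Raphson formula: x_{n+1} = x_n - f(x_n)/f'(x_n)

Iteration 1:
  f(2.000000) = 1.000000
  f'(2.000000) = 4.000000
  x_1 = 2.000000 - 1.000000/4.000000 = 1.750000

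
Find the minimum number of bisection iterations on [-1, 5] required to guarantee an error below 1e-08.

We need (b-a)/2^n ≤ 1e-08
(5 - (-1))/2^n ≤ 1e-08
6/2^n ≤ 1e-08
2^n ≥ 600000000
n ≥ log₂(600000000) = 29.16
n ≥ 30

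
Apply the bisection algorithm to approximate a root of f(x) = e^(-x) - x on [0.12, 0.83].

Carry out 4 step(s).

f(x) = e^(-x) - x
Initial interval: [0.12, 0.83]

Iteration 1:
  c_1 = (0.120000 + 0.830000)/2 = 0.475000
  f(c_1) = f(0.475000) = 0.146885
  f(a) × f(c) ≥ 0, new interval: [0.475000, 0.830000]
Iteration 2:
  c_2 = (0.475000 + 0.830000)/2 = 0.652500
  f(c_2) = f(0.652500) = -0.131758
  f(a) × f(c) < 0, new interval: [0.475000, 0.652500]
Iteration 3:
  c_3 = (0.475000 + 0.652500)/2 = 0.563750
  f(c_3) = f(0.563750) = 0.005321
  f(a) × f(c) ≥ 0, new interval: [0.563750, 0.652500]
Iteration 4:
  c_4 = (0.563750 + 0.652500)/2 = 0.608125
  f(c_4) = f(0.608125) = -0.063754
  f(a) × f(c) < 0, new interval: [0.563750, 0.608125]

After 4 iteration(s), the approximation is c_4 = 0.608125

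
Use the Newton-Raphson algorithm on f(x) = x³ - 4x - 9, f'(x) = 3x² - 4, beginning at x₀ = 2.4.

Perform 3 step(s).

f(x) = x³ - 4x - 9
f'(x) = 3x² - 4
x₀ = 2.4

Newton-Raphson formula: x_{n+1} = x_n - f(x_n)/f'(x_n)

Iteration 1:
  f(2.400000) = -4.776000
  f'(2.400000) = 13.280000
  x_1 = 2.400000 - (-4.776000)/13.280000 = 2.759639
Iteration 2:
  f(2.759639) = 0.977763
  f'(2.759639) = 18.846815
  x_2 = 2.759639 - 0.977763/18.846815 = 2.707759
Iteration 3:
  f(2.707759) = 0.022143
  f'(2.707759) = 17.995878
  x_3 = 2.707759 - 0.022143/17.995878 = 2.706529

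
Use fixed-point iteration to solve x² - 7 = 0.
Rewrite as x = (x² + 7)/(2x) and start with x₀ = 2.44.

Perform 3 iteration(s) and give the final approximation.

Equation: x² - 7 = 0
Fixed-point form: x = (x² + 7)/(2x)
x₀ = 2.44

x_1 = g(2.440000) = 2.654426
x_2 = g(2.654426) = 2.645765
x_3 = g(2.645765) = 2.645751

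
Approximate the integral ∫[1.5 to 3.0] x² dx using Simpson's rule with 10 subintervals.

f(x) = x²
a = 1.5, b = 3.0, n = 10
h = (b - a)/n = 0.150000

Simpson's rule: (h/3)[f(x₀) + 4f(x₁) + 2f(x₂) + ... + f(xₙ)]

x_0 = 1.5000, f(x_0) = 2.250000, coefficient = 1
x_1 = 1.6500, f(x_1) = 2.722500, coefficient = 4
x_2 = 1.8000, f(x_2) = 3.240000, coefficient = 2
x_3 = 1.9500, f(x_3) = 3.802500, coefficient = 4
x_4 = 2.1000, f(x_4) = 4.410000, coefficient = 2
x_5 = 2.2500, f(x_5) = 5.062500, coefficient = 4
x_6 = 2.4000, f(x_6) = 5.760000, coefficient = 2
x_7 = 2.5500, f(x_7) = 6.502500, coefficient = 4
x_8 = 2.7000, f(x_8) = 7.290000, coefficient = 2
x_9 = 2.8500, f(x_9) = 8.122500, coefficient = 4
x_10 = 3.0000, f(x_10) = 9.000000, coefficient = 1

I ≈ (0.150000/3) × 157.500000 = 7.875000
Exact value: 7.875000
Error: 0.000000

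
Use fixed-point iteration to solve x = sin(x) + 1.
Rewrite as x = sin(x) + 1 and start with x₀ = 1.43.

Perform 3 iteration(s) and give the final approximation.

Equation: x = sin(x) + 1
Fixed-point form: x = sin(x) + 1
x₀ = 1.43

x_1 = g(1.430000) = 1.990105
x_2 = g(1.990105) = 1.913371
x_3 = g(1.913371) = 1.941893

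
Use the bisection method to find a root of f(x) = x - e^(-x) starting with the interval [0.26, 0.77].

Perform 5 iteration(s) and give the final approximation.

f(x) = x - e^(-x)
Initial interval: [0.26, 0.77]

Iteration 1:
  c_1 = (0.260000 + 0.770000)/2 = 0.515000
  f(c_1) = f(0.515000) = -0.082501
  f(a) × f(c) ≥ 0, new interval: [0.515000, 0.770000]
Iteration 2:
  c_2 = (0.515000 + 0.770000)/2 = 0.642500
  f(c_2) = f(0.642500) = 0.116524
  f(a) × f(c) < 0, new interval: [0.515000, 0.642500]
Iteration 3:
  c_3 = (0.515000 + 0.642500)/2 = 0.578750
  f(c_3) = f(0.578750) = 0.018151
  f(a) × f(c) < 0, new interval: [0.515000, 0.578750]
Iteration 4:
  c_4 = (0.515000 + 0.578750)/2 = 0.546875
  f(c_4) = f(0.546875) = -0.031881
  f(a) × f(c) ≥ 0, new interval: [0.546875, 0.578750]
Iteration 5:
  c_5 = (0.546875 + 0.578750)/2 = 0.562813
  f(c_5) = f(0.562813) = -0.006792
  f(a) × f(c) ≥ 0, new interval: [0.562813, 0.578750]

After 5 iteration(s), the approximation is c_5 = 0.562813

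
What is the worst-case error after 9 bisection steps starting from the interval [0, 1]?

Bisection error bound: |error| ≤ (b-a)/2^n
|error| ≤ (1 - 0)/2^9 = 1/2^9
|error| ≤ 0.0019531250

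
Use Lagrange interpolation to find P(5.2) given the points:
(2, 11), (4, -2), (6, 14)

Lagrange interpolation formula:
P(x) = Σ yᵢ × Lᵢ(x)
where Lᵢ(x) = Π_{j≠i} (x - xⱼ)/(xᵢ - xⱼ)

L_0(5.2) = (5.2 - 4)/(2 - 4) × (5.2 - 6)/(2 - 6) = -0.120000
L_1(5.2) = (5.2 - 2)/(4 - 2) × (5.2 - 6)/(4 - 6) = 0.640000
L_2(5.2) = (5.2 - 2)/(6 - 2) × (5.2 - 4)/(6 - 4) = 0.480000

P(5.2) = 11×L_0(5.2) + (-2)×L_1(5.2) + 14×L_2(5.2)
P(5.2) = 4.120000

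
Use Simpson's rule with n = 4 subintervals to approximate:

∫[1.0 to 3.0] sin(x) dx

f(x) = sin(x)
a = 1.0, b = 3.0, n = 4
h = (b - a)/n = 0.500000

Simpson's rule: (h/3)[f(x₀) + 4f(x₁) + 2f(x₂) + ... + f(xₙ)]

x_0 = 1.0000, f(x_0) = 0.841471, coefficient = 1
x_1 = 1.5000, f(x_1) = 0.997495, coefficient = 4
x_2 = 2.0000, f(x_2) = 0.909297, coefficient = 2
x_3 = 2.5000, f(x_3) = 0.598472, coefficient = 4
x_4 = 3.0000, f(x_4) = 0.141120, coefficient = 1

I ≈ (0.500000/3) × 9.185054 = 1.530842
Exact value: 1.530295
Error: 0.000548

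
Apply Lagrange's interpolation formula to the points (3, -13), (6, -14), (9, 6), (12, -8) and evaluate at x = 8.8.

Lagrange interpolation formula:
P(x) = Σ yᵢ × Lᵢ(x)
where Lᵢ(x) = Π_{j≠i} (x - xⱼ)/(xᵢ - xⱼ)

L_0(8.8) = (8.8 - 6)/(3 - 6) × (8.8 - 9)/(3 - 9) × (8.8 - 12)/(3 - 12) = -0.011062
L_1(8.8) = (8.8 - 3)/(6 - 3) × (8.8 - 9)/(6 - 9) × (8.8 - 12)/(6 - 12) = 0.068741
L_2(8.8) = (8.8 - 3)/(9 - 3) × (8.8 - 6)/(9 - 6) × (8.8 - 12)/(9 - 12) = 0.962370
L_3(8.8) = (8.8 - 3)/(12 - 3) × (8.8 - 6)/(12 - 6) × (8.8 - 9)/(12 - 9) = -0.020049

P(8.8) = (-13)×L_0(8.8) + (-14)×L_1(8.8) + 6×L_2(8.8) + (-8)×L_3(8.8)
P(8.8) = 5.116049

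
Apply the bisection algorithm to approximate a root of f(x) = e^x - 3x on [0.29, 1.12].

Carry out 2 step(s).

f(x) = e^x - 3x
Initial interval: [0.29, 1.12]

Iteration 1:
  c_1 = (0.290000 + 1.120000)/2 = 0.705000
  f(c_1) = f(0.705000) = -0.091153
  f(a) × f(c) < 0, new interval: [0.290000, 0.705000]
Iteration 2:
  c_2 = (0.290000 + 0.705000)/2 = 0.497500
  f(c_2) = f(0.497500) = 0.152105
  f(a) × f(c) ≥ 0, new interval: [0.497500, 0.705000]

After 2 iteration(s), the approximation is c_2 = 0.497500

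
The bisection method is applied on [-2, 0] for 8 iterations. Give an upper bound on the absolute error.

Bisection error bound: |error| ≤ (b-a)/2^n
|error| ≤ (0 - (-2))/2^8 = 2/2^8
|error| ≤ 0.0078125000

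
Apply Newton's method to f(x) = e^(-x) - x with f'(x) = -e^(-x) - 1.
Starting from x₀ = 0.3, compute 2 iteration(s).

f(x) = e^(-x) - x
f'(x) = -e^(-x) - 1
x₀ = 0.3

Newton-Raphson formula: x_{n+1} = x_n - f(x_n)/f'(x_n)

Iteration 1:
  f(0.300000) = 0.440818
  f'(0.300000) = -1.740818
  x_1 = 0.300000 - 0.440818/(-1.740818) = 0.553225
Iteration 2:
  f(0.553225) = 0.021868
  f'(0.553225) = -1.575092
  x_2 = 0.553225 - 0.021868/(-1.575092) = 0.567108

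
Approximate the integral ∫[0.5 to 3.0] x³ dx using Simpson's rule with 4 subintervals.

f(x) = x³
a = 0.5, b = 3.0, n = 4
h = (b - a)/n = 0.625000

Simpson's rule: (h/3)[f(x₀) + 4f(x₁) + 2f(x₂) + ... + f(xₙ)]

x_0 = 0.5000, f(x_0) = 0.125000, coefficient = 1
x_1 = 1.1250, f(x_1) = 1.423828, coefficient = 4
x_2 = 1.7500, f(x_2) = 5.359375, coefficient = 2
x_3 = 2.3750, f(x_3) = 13.396484, coefficient = 4
x_4 = 3.0000, f(x_4) = 27.000000, coefficient = 1

I ≈ (0.625000/3) × 97.125000 = 20.234375
Exact value: 20.234375
Error: 0.000000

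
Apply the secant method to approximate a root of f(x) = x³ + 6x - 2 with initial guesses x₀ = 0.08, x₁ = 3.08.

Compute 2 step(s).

f(x) = x³ + 6x - 2
x₀ = 0.08, x₁ = 3.08

Secant formula: x_{n+1} = x_n - f(x_n)(x_n - x_{n-1})/(f(x_n) - f(x_{n-1}))

Iteration 1:
  f(0.080000) = -1.519488
  f(3.080000) = 45.698112
  x_2 = 3.080000 - 45.698112×(3.080000 - 0.080000)/(45.698112 - (-1.519488))
       = 0.176542
Iteration 2:
  f(3.080000) = 45.698112
  f(0.176542) = -0.935248
  x_3 = 0.176542 - (-0.935248)×(0.176542 - 3.080000)/(-0.935248 - 45.698112)
       = 0.234771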